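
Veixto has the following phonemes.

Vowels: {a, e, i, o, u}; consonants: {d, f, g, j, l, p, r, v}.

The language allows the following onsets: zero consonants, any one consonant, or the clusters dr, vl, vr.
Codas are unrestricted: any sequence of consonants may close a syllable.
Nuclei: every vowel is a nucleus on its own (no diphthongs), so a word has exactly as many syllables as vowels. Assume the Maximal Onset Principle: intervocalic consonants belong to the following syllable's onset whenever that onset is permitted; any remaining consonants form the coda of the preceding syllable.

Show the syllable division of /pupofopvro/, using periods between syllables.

Nuclei (vowels): u, o, o, o → 4 syllables.
V1 /u/ – V2 /o/: /p/ is a single consonant, so it becomes the next onset.
V2 /o/ – V3 /o/: just /f/ — single C goes to the following onset.
V3 /o/ – V4 /o/: cluster /pvr/ — the longest permitted-onset suffix is /vr/; onset = /vr/, preceding coda = /p/.

pu.po.fop.vro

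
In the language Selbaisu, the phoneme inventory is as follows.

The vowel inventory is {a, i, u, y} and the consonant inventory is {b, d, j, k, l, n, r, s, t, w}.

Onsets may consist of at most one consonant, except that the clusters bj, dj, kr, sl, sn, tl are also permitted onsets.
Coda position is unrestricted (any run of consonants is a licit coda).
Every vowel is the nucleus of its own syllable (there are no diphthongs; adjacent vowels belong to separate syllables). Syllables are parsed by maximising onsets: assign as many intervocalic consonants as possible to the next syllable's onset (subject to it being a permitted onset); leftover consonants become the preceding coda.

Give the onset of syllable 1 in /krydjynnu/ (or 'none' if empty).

Nuclei (vowels): y, y, u → 3 syllables.
σ1/σ2 boundary: /dj/ is a licit onset in full, so it all attaches to the next syllable.
σ2/σ3 boundary: cluster /nn/ — the longest permitted-onset suffix is /n/; onset = /n/, preceding coda = /n/.
Putting it together: kry.djyn.nu.
Syllable 1 is /kry/: onset /kr/, nucleus /y/, coda ∅.

kr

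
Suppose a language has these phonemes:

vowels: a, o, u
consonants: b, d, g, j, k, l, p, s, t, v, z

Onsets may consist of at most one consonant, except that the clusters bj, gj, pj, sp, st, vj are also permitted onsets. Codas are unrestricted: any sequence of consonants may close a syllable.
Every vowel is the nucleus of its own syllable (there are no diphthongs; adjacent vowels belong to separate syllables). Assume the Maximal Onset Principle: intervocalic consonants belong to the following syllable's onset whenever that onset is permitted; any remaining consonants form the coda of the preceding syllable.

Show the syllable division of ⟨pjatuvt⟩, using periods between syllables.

pja.tuvt

Vowels present: a, u; each is a nucleus, giving 2 syllables.
Between /a/ (V1) and /u/ (V2): /t/ is a single consonant, so it becomes the next onset.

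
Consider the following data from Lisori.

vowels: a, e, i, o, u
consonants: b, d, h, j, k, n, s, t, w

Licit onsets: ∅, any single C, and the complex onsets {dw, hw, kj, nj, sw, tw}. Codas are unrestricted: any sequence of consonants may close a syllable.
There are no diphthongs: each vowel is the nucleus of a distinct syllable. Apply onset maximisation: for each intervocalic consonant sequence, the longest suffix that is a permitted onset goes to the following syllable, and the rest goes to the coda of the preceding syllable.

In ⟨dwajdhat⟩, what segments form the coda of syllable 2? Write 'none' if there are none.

t

The vowels are a, a — 2 nuclei, so 2 syllables.
V1 /a/ – V2 /a/: /jdh/ — longest licit onset from the right is /h/, leaving /jd/ as coda.
Result: dwajd.hat.
Syllable 2 is /hat/: onset /h/, nucleus /a/, coda /t/.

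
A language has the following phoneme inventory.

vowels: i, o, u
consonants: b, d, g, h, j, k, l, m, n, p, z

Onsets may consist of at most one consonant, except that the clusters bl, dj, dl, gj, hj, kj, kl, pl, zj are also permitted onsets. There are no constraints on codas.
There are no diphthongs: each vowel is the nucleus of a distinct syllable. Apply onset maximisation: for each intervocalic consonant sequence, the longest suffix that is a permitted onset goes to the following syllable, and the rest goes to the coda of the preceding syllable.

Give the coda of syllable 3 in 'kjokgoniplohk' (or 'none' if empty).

Vowels present: o, o, i, o; each is a nucleus, giving 4 syllables.
/o…o/ gap (V1→V2): /kg/ — longest licit onset from the right is /g/, leaving /k/ as coda.
/o…i/ gap (V2→V3): /n/ → onset of the next syllable (single consonants are always licit onsets).
/i…o/ gap (V3→V4): cluster /pl/ — /pl/ is itself a permitted onset, so the whole cluster goes right; preceding coda = ∅.
Result: kjok.go.ni.plohk.
Syllable 3 is /ni/: onset /n/, nucleus /i/, coda ∅.

none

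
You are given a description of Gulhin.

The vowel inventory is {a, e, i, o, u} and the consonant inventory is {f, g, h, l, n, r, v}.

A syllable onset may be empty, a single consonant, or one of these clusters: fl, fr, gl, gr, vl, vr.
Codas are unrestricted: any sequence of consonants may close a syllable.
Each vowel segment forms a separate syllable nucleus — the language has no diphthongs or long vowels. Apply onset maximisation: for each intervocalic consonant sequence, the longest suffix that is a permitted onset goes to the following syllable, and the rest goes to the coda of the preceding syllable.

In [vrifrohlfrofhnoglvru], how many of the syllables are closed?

The vowels are i, o, o, o, u — 5 nuclei, so 5 syllables.
σ1/σ2 boundary: /fr/ is a licit onset in full, so it all attaches to the next syllable.
σ2/σ3 boundary: cluster /hlfr/ — the longest permitted-onset suffix is /fr/; onset = /fr/, preceding coda = /hl/.
σ3/σ4 boundary: /fhn/; trying suffixes from longest down, /n/ is the first permitted one, so coda /fh/ | onset /n/.
σ4/σ5 boundary: /glvr/ — longest licit onset from the right is /vr/, leaving /gl/ as coda.
So the parse is vri.frohl.frofh.nogl.vru.
Classifying each syllable: /vri/ (open), /frohl/ (closed), /frofh/ (closed), /nogl/ (closed), /vru/ (open).
Closed syllables: 3.

3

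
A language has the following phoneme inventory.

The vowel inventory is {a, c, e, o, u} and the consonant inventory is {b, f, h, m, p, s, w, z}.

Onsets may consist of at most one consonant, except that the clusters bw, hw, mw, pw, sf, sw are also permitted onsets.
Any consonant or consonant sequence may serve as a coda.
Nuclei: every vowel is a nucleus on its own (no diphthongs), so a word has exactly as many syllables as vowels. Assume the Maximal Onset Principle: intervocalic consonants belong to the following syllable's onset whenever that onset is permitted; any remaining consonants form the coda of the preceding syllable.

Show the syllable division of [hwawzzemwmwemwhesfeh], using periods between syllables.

Vowels present: a, e, e, e, e; each is a nucleus, giving 5 syllables.
σ1/σ2 boundary: /wzz/ splits as /wz/ + /z/ (/z/ is the longest suffix that is a licit onset).
σ2/σ3 boundary: /mwmw/; trying suffixes from longest down, /mw/ is the first permitted one, so coda /mw/ | onset /mw/.
σ3/σ4 boundary: /mwh/ — longest licit onset from the right is /h/, leaving /mw/ as coda.
σ4/σ5 boundary: /sf/ is a licit onset in full, so it all attaches to the next syllable.

hwawz.zemw.mwemw.he.sfeh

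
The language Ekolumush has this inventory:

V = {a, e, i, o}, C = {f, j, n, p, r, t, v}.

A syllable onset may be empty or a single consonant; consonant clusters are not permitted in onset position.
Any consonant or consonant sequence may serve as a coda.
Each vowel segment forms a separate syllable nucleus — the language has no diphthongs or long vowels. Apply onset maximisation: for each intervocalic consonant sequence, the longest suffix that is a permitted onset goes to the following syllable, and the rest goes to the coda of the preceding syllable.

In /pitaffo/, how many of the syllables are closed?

1

The vowels are i, a, o — 3 nuclei, so 3 syllables.
/i…a/ gap (V1→V2): /t/ is a single consonant, so it becomes the next onset.
/a…o/ gap (V2→V3): cluster /ff/ — the longest permitted-onset suffix is /f/; onset = /f/, preceding coda = /f/.
Syllabification: pi.taf.fo.
Classifying each syllable: /pi/ (open), /taf/ (closed), /fo/ (open).
Closed syllables: 1.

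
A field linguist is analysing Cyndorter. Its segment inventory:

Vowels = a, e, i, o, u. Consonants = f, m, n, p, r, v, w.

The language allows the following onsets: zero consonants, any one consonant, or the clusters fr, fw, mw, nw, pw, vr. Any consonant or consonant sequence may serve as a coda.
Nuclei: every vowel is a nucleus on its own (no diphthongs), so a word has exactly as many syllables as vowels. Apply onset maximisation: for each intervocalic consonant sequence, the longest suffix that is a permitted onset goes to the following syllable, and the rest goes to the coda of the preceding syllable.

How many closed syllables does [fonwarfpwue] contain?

1

The vowels are o, a, u, e — 4 nuclei, so 4 syllables.
σ1/σ2 boundary: cluster /nw/ — /nw/ is itself a permitted onset, so the whole cluster goes right; preceding coda = ∅.
σ2/σ3 boundary: /rfpw/; trying suffixes from longest down, /pw/ is the first permitted one, so coda /rf/ | onset /pw/.
σ3/σ4 boundary: nothing intervenes; syllable break is V.V.
Result: fo.nwarf.pwu.e.
Classifying each syllable: /fo/ (open), /nwarf/ (closed), /pwu/ (open), /e/ (open).
Closed syllables: 1.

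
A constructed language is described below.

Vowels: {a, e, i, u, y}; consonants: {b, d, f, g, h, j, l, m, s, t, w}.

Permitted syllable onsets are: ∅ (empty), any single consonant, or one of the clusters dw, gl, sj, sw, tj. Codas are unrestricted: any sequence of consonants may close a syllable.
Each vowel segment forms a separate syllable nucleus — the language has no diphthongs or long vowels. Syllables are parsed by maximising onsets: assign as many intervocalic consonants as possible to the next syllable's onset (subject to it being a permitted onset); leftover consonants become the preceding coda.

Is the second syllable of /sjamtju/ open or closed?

open

The vowels are a, u — 2 nuclei, so 2 syllables.
/a…u/ gap (V1→V2): /mtj/ — longest licit onset from the right is /tj/, leaving /m/ as coda.
Putting it together: sjam.tju.
Syllable 2 is /tju/; it ends in its nucleus with no coda, so it is open.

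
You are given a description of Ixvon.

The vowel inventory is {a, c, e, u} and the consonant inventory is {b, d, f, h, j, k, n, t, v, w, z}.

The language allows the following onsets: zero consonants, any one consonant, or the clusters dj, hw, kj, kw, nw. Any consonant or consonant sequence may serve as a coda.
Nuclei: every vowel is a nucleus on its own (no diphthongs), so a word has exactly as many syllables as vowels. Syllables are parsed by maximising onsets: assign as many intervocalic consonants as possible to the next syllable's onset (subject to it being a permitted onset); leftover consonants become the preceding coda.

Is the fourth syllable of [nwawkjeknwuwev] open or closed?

Vowels present: a, e, u, e; each is a nucleus, giving 4 syllables.
Between /a/ (V1) and /e/ (V2): /wkj/ — longest licit onset from the right is /kj/, leaving /w/ as coda.
Between /e/ (V2) and /u/ (V3): /knw/ — longest licit onset from the right is /nw/, leaving /k/ as coda.
Between /u/ (V3) and /e/ (V4): just /w/ — single C goes to the following onset.
Result: nwaw.kjek.nwu.wev.
Syllable 4 is /wev/ with coda /v/, so it is closed.

closed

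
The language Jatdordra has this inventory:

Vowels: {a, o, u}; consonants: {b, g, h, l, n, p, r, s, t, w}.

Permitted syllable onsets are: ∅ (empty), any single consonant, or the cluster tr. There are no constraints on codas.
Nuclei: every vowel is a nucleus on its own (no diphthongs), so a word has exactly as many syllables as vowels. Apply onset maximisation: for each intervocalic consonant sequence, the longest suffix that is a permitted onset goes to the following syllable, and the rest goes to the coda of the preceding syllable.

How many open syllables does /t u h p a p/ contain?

0

The vowels are u, a — 2 nuclei, so 2 syllables.
V1 /u/ – V2 /a/: /hp/ — longest licit onset from the right is /p/, leaving /h/ as coda.
Result: tuh.pap.
Classifying each syllable: /tuh/ (closed), /pap/ (closed).
Open syllables: 0.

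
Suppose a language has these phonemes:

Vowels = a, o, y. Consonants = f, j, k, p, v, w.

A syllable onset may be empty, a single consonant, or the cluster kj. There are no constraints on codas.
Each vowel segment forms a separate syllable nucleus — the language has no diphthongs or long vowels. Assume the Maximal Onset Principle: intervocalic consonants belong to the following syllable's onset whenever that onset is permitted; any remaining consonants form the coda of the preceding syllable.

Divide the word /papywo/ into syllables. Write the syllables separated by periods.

Vowels present: a, y, o; each is a nucleus, giving 3 syllables.
Between /a/ (V1) and /y/ (V2): /p/ → onset of the next syllable (single consonants are always licit onsets).
Between /y/ (V2) and /o/ (V3): /w/ is a single consonant, so it becomes the next onset.

pa.py.wo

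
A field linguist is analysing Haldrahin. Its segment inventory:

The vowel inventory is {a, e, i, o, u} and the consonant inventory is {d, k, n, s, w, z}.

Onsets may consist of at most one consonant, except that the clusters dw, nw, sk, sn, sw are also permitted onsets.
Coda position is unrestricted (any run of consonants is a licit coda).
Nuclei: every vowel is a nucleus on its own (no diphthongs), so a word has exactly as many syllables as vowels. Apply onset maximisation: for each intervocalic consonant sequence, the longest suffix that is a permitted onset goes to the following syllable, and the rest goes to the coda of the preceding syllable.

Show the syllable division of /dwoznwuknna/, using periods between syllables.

dwoz.nwukn.na

Vowels present: o, u, a; each is a nucleus, giving 3 syllables.
/o…u/ gap (V1→V2): /znw/ splits as /z/ + /nw/ (/nw/ is the longest suffix that is a licit onset).
/u…a/ gap (V2→V3): cluster /knn/ — the longest permitted-onset suffix is /n/; onset = /n/, preceding coda = /kn/.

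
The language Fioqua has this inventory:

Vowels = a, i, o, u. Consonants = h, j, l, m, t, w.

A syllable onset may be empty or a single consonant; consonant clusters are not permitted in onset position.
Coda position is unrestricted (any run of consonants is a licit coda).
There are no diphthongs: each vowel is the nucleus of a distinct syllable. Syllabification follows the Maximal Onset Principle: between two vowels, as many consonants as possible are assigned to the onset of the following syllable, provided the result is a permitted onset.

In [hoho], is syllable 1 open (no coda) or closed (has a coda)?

open

Nuclei (vowels): o, o → 2 syllables.
V1 /o/ – V2 /o/: /h/ → onset of the next syllable (single consonants are always licit onsets).
Putting it together: ho.ho.
Syllable 1 is /ho/; it ends in its nucleus with no coda, so it is open.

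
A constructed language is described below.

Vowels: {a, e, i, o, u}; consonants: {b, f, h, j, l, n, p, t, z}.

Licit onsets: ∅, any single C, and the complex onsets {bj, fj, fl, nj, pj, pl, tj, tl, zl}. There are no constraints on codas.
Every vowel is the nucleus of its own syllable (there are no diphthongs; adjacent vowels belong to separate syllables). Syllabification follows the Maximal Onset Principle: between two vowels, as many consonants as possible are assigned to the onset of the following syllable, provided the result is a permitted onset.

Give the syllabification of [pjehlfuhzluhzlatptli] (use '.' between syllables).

pjehl.fuh.zluh.zlatp.tli

Vowels present: e, u, u, a, i; each is a nucleus, giving 5 syllables.
σ1/σ2 boundary: /hlf/ — longest licit onset from the right is /f/, leaving /hl/ as coda.
σ2/σ3 boundary: /hzl/ splits as /h/ + /zl/ (/zl/ is the longest suffix that is a licit onset).
σ3/σ4 boundary: cluster /hzl/ — the longest permitted-onset suffix is /zl/; onset = /zl/, preceding coda = /h/.
σ4/σ5 boundary: /tptl/; trying suffixes from longest down, /tl/ is the first permitted one, so coda /tp/ | onset /tl/.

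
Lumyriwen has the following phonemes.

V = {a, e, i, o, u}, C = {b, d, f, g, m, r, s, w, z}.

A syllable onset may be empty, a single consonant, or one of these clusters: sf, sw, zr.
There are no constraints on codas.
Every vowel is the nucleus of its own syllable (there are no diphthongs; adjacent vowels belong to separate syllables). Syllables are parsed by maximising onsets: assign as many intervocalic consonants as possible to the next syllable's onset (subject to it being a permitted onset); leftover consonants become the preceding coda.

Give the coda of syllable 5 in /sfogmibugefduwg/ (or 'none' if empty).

The vowels are o, i, u, e, u — 5 nuclei, so 5 syllables.
σ1/σ2 boundary: cluster /gm/ — the longest permitted-onset suffix is /m/; onset = /m/, preceding coda = /g/.
σ2/σ3 boundary: /b/ is a single consonant, so it becomes the next onset.
σ3/σ4 boundary: just /g/ — single C goes to the following onset.
σ4/σ5 boundary: /fd/; trying suffixes from longest down, /d/ is the first permitted one, so coda /f/ | onset /d/.
Putting it together: sfog.mi.bu.gef.duwg.
Syllable 5 is /duwg/: onset /d/, nucleus /u/, coda /wg/.

wg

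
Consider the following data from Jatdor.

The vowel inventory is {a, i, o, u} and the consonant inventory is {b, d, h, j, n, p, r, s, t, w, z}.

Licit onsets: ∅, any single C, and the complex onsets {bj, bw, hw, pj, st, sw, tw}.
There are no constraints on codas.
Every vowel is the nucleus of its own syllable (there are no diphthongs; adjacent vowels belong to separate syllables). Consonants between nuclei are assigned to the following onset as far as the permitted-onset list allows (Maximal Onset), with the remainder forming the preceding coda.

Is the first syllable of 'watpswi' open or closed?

closed

Vowels present: a, i; each is a nucleus, giving 2 syllables.
V1 /a/ – V2 /i/: /tpsw/ — longest licit onset from the right is /sw/, leaving /tp/ as coda.
Syllabification: watp.swi.
Syllable 1 is /watp/ with coda /tp/, so it is closed.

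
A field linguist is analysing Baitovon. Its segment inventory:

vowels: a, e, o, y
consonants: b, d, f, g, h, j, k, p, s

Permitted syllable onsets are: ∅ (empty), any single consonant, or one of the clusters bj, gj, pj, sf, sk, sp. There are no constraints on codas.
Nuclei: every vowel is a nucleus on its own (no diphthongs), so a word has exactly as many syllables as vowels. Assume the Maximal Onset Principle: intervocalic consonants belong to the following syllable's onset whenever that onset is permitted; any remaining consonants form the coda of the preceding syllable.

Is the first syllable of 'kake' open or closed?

Vowels present: a, e; each is a nucleus, giving 2 syllables.
/a…e/ gap (V1→V2): /k/ is a single consonant, so it becomes the next onset.
Putting it together: ka.ke.
Syllable 1 is /ka/; it ends in its nucleus with no coda, so it is open.

open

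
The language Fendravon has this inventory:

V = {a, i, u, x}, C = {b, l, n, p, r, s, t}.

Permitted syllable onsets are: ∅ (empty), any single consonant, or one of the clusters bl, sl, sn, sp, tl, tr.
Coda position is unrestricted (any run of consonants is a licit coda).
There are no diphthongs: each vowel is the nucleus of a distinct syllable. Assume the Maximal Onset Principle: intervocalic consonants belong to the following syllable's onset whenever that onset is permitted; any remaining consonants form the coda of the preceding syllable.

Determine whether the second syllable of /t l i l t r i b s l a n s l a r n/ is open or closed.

Nuclei (vowels): i, i, a, a → 4 syllables.
Between /i/ (V1) and /i/ (V2): /ltr/; trying suffixes from longest down, /tr/ is the first permitted one, so coda /l/ | onset /tr/.
Between /i/ (V2) and /a/ (V3): /bsl/ splits as /b/ + /sl/ (/sl/ is the longest suffix that is a licit onset).
Between /a/ (V3) and /a/ (V4): /nsl/ splits as /n/ + /sl/ (/sl/ is the longest suffix that is a licit onset).
Syllabification: tlil.trib.slan.slarn.
Syllable 2 is /trib/ with coda /b/, so it is closed.

closed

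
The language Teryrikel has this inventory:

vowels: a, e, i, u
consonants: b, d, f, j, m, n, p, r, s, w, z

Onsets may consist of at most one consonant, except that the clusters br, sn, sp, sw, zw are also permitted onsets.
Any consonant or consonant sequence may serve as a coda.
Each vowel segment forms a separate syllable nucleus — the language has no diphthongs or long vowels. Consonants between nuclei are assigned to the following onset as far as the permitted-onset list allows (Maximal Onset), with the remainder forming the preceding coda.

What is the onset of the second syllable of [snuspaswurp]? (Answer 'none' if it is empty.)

The vowels are u, a, u — 3 nuclei, so 3 syllables.
Between /u/ (V1) and /a/ (V2): cluster /sp/ — /sp/ is itself a permitted onset, so the whole cluster goes right; preceding coda = ∅.
Between /a/ (V2) and /u/ (V3): /sw/ — entire cluster is a permitted onset → onset /sw/, coda ∅.
Result: snu.spa.swurp.
Syllable 2 is /spa/: onset /sp/, nucleus /a/, coda ∅.

sp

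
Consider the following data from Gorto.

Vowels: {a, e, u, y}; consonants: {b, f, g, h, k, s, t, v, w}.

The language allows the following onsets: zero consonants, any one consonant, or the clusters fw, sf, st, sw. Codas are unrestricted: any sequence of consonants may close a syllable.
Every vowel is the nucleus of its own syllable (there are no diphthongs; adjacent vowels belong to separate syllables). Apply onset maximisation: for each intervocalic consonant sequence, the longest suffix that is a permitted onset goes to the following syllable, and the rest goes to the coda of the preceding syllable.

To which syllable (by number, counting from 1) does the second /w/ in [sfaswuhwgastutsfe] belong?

2

The vowels are a, u, a, u, e — 5 nuclei, so 5 syllables.
Between /a/ (V1) and /u/ (V2): cluster /sw/ — /sw/ is itself a permitted onset, so the whole cluster goes right; preceding coda = ∅.
Between /u/ (V2) and /a/ (V3): cluster /hwg/ — the longest permitted-onset suffix is /g/; onset = /g/, preceding coda = /hw/.
Between /a/ (V3) and /u/ (V4): /st/ — entire cluster is a permitted onset → onset /st/, coda ∅.
Between /u/ (V4) and /e/ (V5): /tsf/; trying suffixes from longest down, /sf/ is the first permitted one, so coda /t/ | onset /sf/.
So the parse is sfa.swuhw.ga.stut.sfe.
The second /w/ is in the coda of syllable 2 (/swuhw/).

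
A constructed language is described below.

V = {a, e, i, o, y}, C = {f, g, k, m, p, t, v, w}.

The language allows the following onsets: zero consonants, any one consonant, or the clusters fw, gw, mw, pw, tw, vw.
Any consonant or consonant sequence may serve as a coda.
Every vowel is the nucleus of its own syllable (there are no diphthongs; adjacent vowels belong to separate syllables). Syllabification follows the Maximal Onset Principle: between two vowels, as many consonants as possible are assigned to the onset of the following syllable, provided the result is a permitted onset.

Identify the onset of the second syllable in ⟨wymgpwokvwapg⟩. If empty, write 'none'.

pw

Nuclei (vowels): y, o, a → 3 syllables.
Between /y/ (V1) and /o/ (V2): /mgpw/ — longest licit onset from the right is /pw/, leaving /mg/ as coda.
Between /o/ (V2) and /a/ (V3): cluster /kvw/ — the longest permitted-onset suffix is /vw/; onset = /vw/, preceding coda = /k/.
So the parse is wymg.pwok.vwapg.
Syllable 2 is /pwok/: onset /pw/, nucleus /o/, coda /k/.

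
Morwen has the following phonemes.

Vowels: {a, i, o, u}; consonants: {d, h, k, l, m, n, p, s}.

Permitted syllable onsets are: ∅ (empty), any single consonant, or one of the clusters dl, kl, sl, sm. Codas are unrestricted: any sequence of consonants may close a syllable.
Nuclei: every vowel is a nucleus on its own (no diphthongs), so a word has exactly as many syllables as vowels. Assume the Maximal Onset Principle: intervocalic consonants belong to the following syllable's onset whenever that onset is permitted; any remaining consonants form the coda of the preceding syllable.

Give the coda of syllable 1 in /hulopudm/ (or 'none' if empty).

none

Vowels present: u, o, u; each is a nucleus, giving 3 syllables.
σ1/σ2 boundary: /l/ → onset of the next syllable (single consonants are always licit onsets).
σ2/σ3 boundary: /p/ → onset of the next syllable (single consonants are always licit onsets).
Syllabification: hu.lo.pudm.
Syllable 1 is /hu/: onset /h/, nucleus /u/, coda ∅.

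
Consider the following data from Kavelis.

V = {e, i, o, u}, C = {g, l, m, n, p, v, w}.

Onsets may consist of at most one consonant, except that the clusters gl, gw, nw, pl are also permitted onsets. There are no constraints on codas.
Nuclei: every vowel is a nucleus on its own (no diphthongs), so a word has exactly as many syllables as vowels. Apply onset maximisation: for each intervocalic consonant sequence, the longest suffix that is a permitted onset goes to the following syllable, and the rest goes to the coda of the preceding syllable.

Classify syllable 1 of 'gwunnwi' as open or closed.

The vowels are u, i — 2 nuclei, so 2 syllables.
/u…i/ gap (V1→V2): /nnw/ — longest licit onset from the right is /nw/, leaving /n/ as coda.
So the parse is gwun.nwi.
Syllable 1 is /gwun/ with coda /n/, so it is closed.

closed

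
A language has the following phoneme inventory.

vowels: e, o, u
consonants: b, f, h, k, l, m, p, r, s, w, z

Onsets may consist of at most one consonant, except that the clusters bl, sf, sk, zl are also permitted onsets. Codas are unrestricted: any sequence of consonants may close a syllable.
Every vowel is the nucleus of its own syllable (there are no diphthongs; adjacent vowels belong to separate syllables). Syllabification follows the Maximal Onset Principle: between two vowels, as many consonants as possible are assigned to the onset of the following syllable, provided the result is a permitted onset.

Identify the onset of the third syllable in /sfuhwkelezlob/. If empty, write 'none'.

Vowels present: u, e, e, o; each is a nucleus, giving 4 syllables.
V1 /u/ – V2 /e/: cluster /hwk/ — the longest permitted-onset suffix is /k/; onset = /k/, preceding coda = /hw/.
V2 /e/ – V3 /e/: just /l/ — single C goes to the following onset.
V3 /e/ – V4 /o/: /zl/ — entire cluster is a permitted onset → onset /zl/, coda ∅.
Putting it together: sfuhw.ke.le.zlob.
Syllable 3 is /le/: onset /l/, nucleus /e/, coda ∅.

l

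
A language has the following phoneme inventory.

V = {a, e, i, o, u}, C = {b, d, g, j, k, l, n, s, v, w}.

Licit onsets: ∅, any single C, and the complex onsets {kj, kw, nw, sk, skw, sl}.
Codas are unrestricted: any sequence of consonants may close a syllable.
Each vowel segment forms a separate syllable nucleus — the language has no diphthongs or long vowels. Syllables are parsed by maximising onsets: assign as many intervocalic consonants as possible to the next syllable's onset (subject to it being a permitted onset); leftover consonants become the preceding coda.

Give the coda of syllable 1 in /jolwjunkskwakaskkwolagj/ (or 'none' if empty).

lw

The vowels are o, u, a, a, o, a — 6 nuclei, so 6 syllables.
Between /o/ (V1) and /u/ (V2): /lwj/ splits as /lw/ + /j/ (/j/ is the longest suffix that is a licit onset).
Between /u/ (V2) and /a/ (V3): /nkskw/; trying suffixes from longest down, /skw/ is the first permitted one, so coda /nk/ | onset /skw/.
Between /a/ (V3) and /a/ (V4): just /k/ — single C goes to the following onset.
Between /a/ (V4) and /o/ (V5): cluster /skkw/ — the longest permitted-onset suffix is /kw/; onset = /kw/, preceding coda = /sk/.
Between /o/ (V5) and /a/ (V6): just /l/ — single C goes to the following onset.
Putting it together: jolw.junk.skwa.kask.kwo.lagj.
Syllable 1 is /jolw/: onset /j/, nucleus /o/, coda /lw/.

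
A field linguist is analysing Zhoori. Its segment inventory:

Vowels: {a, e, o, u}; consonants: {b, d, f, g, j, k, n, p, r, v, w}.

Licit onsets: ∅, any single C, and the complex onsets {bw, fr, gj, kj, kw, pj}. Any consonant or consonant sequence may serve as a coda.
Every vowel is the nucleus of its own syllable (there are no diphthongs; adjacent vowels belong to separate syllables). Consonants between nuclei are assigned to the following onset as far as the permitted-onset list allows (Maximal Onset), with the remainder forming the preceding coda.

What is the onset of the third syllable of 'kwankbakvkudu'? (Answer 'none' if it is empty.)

Nuclei (vowels): a, a, u, u → 4 syllables.
σ1/σ2 boundary: /nkb/ splits as /nk/ + /b/ (/b/ is the longest suffix that is a licit onset).
σ2/σ3 boundary: cluster /kvk/ — the longest permitted-onset suffix is /k/; onset = /k/, preceding coda = /kv/.
σ3/σ4 boundary: just /d/ — single C goes to the following onset.
Result: kwank.bakv.ku.du.
Syllable 3 is /ku/: onset /k/, nucleus /u/, coda ∅.

k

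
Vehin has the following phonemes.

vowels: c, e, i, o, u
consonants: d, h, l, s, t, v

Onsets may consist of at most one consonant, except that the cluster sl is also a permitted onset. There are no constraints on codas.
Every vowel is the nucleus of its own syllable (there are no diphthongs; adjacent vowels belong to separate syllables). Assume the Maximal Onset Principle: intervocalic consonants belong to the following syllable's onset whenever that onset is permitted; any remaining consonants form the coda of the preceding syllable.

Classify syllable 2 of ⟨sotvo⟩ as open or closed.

The vowels are o, o — 2 nuclei, so 2 syllables.
σ1/σ2 boundary: /tv/ splits as /t/ + /v/ (/v/ is the longest suffix that is a licit onset).
So the parse is sot.vo.
Syllable 2 is /vo/; it ends in its nucleus with no coda, so it is open.

open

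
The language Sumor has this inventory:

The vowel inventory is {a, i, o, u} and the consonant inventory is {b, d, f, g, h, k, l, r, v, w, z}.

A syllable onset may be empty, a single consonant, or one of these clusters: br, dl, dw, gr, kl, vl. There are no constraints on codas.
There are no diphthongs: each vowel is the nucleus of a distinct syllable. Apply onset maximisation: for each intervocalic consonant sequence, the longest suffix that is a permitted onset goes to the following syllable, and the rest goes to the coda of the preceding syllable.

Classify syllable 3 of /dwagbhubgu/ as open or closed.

open

Vowels present: a, u, u; each is a nucleus, giving 3 syllables.
Between /a/ (V1) and /u/ (V2): /gbh/; trying suffixes from longest down, /h/ is the first permitted one, so coda /gb/ | onset /h/.
Between /u/ (V2) and /u/ (V3): cluster /bg/ — the longest permitted-onset suffix is /g/; onset = /g/, preceding coda = /b/.
So the parse is dwagb.hub.gu.
Syllable 3 is /gu/; it ends in its nucleus with no coda, so it is open.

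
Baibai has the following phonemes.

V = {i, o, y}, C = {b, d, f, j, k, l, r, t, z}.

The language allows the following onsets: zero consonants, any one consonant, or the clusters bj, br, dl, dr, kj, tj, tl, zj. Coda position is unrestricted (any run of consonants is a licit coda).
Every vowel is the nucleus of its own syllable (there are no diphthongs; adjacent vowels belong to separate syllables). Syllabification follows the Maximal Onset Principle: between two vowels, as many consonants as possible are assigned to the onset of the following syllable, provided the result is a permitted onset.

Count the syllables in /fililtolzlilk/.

4

The vowels are i, i, o, i — 4 nuclei, so 4 syllables.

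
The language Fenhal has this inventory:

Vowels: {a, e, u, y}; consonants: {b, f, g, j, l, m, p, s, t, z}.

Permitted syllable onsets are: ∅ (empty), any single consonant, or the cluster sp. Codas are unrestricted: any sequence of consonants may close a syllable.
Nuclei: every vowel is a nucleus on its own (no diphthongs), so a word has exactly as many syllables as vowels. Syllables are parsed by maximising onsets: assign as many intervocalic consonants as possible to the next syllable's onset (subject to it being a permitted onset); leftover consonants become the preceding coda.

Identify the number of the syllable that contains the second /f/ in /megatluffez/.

4

The vowels are e, a, u, e — 4 nuclei, so 4 syllables.
V1 /e/ – V2 /a/: just /g/ — single C goes to the following onset.
V2 /a/ – V3 /u/: /tl/ splits as /t/ + /l/ (/l/ is the longest suffix that is a licit onset).
V3 /u/ – V4 /e/: /ff/; trying suffixes from longest down, /f/ is the first permitted one, so coda /f/ | onset /f/.
So the parse is me.gat.luf.fez.
The second /f/ is in the onset of syllable 4 (/fez/).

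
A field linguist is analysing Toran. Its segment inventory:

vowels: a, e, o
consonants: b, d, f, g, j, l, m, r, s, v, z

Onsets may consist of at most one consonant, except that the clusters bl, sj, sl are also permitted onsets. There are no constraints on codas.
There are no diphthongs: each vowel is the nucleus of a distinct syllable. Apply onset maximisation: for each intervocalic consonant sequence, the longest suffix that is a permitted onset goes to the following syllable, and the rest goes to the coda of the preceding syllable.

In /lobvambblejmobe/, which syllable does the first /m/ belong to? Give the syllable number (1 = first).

Nuclei (vowels): o, a, e, o, e → 5 syllables.
V1 /o/ – V2 /a/: cluster /bv/ — the longest permitted-onset suffix is /v/; onset = /v/, preceding coda = /b/.
V2 /a/ – V3 /e/: /mbbl/ — longest licit onset from the right is /bl/, leaving /mb/ as coda.
V3 /e/ – V4 /o/: cluster /jm/ — the longest permitted-onset suffix is /m/; onset = /m/, preceding coda = /j/.
V4 /o/ – V5 /e/: /b/ is a single consonant, so it becomes the next onset.
Putting it together: lob.vamb.blej.mo.be.
The first /m/ is in the coda of syllable 2 (/vamb/).

2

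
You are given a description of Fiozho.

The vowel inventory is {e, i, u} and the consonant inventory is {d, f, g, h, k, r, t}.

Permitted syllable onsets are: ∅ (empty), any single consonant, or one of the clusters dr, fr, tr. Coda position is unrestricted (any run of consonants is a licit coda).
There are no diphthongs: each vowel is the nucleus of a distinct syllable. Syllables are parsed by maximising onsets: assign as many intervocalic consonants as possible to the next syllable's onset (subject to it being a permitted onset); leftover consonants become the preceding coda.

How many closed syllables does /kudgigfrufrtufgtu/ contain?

4

Nuclei (vowels): u, i, u, u, u → 5 syllables.
σ1/σ2 boundary: /dg/; trying suffixes from longest down, /g/ is the first permitted one, so coda /d/ | onset /g/.
σ2/σ3 boundary: /gfr/ — longest licit onset from the right is /fr/, leaving /g/ as coda.
σ3/σ4 boundary: /frt/ splits as /fr/ + /t/ (/t/ is the longest suffix that is a licit onset).
σ4/σ5 boundary: /fgt/; trying suffixes from longest down, /t/ is the first permitted one, so coda /fg/ | onset /t/.
Putting it together: kud.gig.frufr.tufg.tu.
Classifying each syllable: /kud/ (closed), /gig/ (closed), /frufr/ (closed), /tufg/ (closed), /tu/ (open).
Closed syllables: 4.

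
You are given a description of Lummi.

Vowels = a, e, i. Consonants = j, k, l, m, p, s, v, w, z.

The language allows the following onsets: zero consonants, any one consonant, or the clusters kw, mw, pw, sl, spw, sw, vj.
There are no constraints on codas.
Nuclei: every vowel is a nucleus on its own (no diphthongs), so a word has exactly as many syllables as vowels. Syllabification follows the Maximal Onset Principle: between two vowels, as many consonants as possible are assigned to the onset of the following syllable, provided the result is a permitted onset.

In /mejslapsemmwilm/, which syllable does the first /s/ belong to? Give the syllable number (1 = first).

2

The vowels are e, a, e, i — 4 nuclei, so 4 syllables.
V1 /e/ – V2 /a/: cluster /jsl/ — the longest permitted-onset suffix is /sl/; onset = /sl/, preceding coda = /j/.
V2 /a/ – V3 /e/: /ps/; trying suffixes from longest down, /s/ is the first permitted one, so coda /p/ | onset /s/.
V3 /e/ – V4 /i/: /mmw/ — longest licit onset from the right is /mw/, leaving /m/ as coda.
So the parse is mej.slap.sem.mwilm.
The first /s/ is in the onset of syllable 2 (/slap/).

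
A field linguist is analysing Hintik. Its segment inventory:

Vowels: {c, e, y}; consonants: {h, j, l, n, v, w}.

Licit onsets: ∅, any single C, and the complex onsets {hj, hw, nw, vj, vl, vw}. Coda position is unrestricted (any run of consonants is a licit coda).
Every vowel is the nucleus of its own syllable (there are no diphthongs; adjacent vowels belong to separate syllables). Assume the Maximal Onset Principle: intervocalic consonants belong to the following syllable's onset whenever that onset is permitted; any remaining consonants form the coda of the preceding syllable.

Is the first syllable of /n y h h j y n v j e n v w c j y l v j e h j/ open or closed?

The vowels are y, y, e, c, y, e — 6 nuclei, so 6 syllables.
σ1/σ2 boundary: /hhj/; trying suffixes from longest down, /hj/ is the first permitted one, so coda /h/ | onset /hj/.
σ2/σ3 boundary: /nvj/ splits as /n/ + /vj/ (/vj/ is the longest suffix that is a licit onset).
σ3/σ4 boundary: cluster /nvw/ — the longest permitted-onset suffix is /vw/; onset = /vw/, preceding coda = /n/.
σ4/σ5 boundary: /j/ → onset of the next syllable (single consonants are always licit onsets).
σ5/σ6 boundary: /lvj/ — longest licit onset from the right is /vj/, leaving /l/ as coda.
Result: nyh.hjyn.vjen.vwc.jyl.vjehj.
Syllable 1 is /nyh/ with coda /h/, so it is closed.

closed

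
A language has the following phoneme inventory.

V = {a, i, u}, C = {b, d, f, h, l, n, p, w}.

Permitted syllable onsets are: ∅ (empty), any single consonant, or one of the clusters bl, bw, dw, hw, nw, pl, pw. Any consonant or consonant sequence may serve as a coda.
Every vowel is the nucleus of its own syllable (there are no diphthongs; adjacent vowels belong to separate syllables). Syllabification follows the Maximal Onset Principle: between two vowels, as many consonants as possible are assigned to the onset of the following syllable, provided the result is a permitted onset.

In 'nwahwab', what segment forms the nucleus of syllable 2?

a

The vowels are a, a — 2 nuclei, so 2 syllables.
The second nucleus (vowel 2 from the left) is /a/.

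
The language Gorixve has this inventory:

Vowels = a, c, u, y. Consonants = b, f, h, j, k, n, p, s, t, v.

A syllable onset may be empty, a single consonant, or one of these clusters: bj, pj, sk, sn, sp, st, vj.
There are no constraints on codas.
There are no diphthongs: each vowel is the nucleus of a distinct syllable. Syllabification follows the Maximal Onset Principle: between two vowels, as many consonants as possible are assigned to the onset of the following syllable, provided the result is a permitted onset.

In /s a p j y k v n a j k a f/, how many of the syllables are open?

1

The vowels are a, y, a, a — 4 nuclei, so 4 syllables.
σ1/σ2 boundary: cluster /pj/ — /pj/ is itself a permitted onset, so the whole cluster goes right; preceding coda = ∅.
σ2/σ3 boundary: /kvn/; trying suffixes from longest down, /n/ is the first permitted one, so coda /kv/ | onset /n/.
σ3/σ4 boundary: cluster /jk/ — the longest permitted-onset suffix is /k/; onset = /k/, preceding coda = /j/.
So the parse is sa.pjykv.naj.kaf.
Classifying each syllable: /sa/ (open), /pjykv/ (closed), /naj/ (closed), /kaf/ (closed).
Open syllables: 1.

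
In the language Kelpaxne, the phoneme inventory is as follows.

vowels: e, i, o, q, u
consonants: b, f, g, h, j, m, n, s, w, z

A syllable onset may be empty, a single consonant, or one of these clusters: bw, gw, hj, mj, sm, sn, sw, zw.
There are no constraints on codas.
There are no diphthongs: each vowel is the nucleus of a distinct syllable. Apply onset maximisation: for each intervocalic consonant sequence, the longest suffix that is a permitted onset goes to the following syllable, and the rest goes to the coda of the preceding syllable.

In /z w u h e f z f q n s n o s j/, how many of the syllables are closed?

Nuclei (vowels): u, e, q, o → 4 syllables.
σ1/σ2 boundary: /h/ → onset of the next syllable (single consonants are always licit onsets).
σ2/σ3 boundary: cluster /fzf/ — the longest permitted-onset suffix is /f/; onset = /f/, preceding coda = /fz/.
σ3/σ4 boundary: /nsn/; trying suffixes from longest down, /sn/ is the first permitted one, so coda /n/ | onset /sn/.
Putting it together: zwu.hefz.fqn.snosj.
Classifying each syllable: /zwu/ (open), /hefz/ (closed), /fqn/ (closed), /snosj/ (closed).
Closed syllables: 3.

3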